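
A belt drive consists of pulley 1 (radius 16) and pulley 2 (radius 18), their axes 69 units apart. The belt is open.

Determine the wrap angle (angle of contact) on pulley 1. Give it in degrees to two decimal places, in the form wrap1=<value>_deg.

wrap1=176.68_deg

open belt: β = asin((r2−r1)/C) = asin(2/69) = 1.6610°
wrap1 = π − 2β = 176.6780°
wrap2 = π + 2β = 183.3220°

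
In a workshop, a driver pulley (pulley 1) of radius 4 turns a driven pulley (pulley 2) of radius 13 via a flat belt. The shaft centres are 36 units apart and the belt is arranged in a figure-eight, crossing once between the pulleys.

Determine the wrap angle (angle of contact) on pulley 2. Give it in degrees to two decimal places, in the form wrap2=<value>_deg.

crossed belt: β = asin((r1+r2)/C) = asin(17/36) = 28.1786°
wrap1 = wrap2 = π + 2β = 236.3573°

wrap2=236.36_deg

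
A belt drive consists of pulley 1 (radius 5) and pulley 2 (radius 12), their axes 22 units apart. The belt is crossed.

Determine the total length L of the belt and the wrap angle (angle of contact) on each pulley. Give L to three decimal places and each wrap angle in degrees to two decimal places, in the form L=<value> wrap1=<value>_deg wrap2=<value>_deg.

L=111.362 wrap1=281.20_deg wrap2=281.20_deg

crossed belt: β = asin((r1+r2)/C) = asin(17/22) = 50.5994°
wrap1 = wrap2 = π + 2β = 281.1989°
tangent length = C·cosβ = 13.9642
L = (r1+r2)·wrap + 2·C·cosβ = 17·4.9078 + 2·13.9642 = 111.3619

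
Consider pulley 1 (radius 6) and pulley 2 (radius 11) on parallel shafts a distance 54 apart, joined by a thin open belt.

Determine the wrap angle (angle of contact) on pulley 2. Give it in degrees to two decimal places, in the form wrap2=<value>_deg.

wrap2=190.63_deg

open belt: β = asin((r2−r1)/C) = asin(5/54) = 5.3128°
wrap1 = π − 2β = 169.3745°
wrap2 = π + 2β = 190.6255°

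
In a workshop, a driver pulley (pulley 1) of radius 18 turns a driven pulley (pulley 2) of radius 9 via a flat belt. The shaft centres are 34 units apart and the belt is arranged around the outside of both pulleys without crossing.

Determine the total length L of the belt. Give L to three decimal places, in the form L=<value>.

L=155.220

open belt: β = asin((r2−r1)/C) = asin(-9/34) = -15.3495°
wrap1 = π − 2β = 210.6990°
wrap2 = π + 2β = 149.3010°
tangent length = C·cosβ = 32.7872
L = r1·wrap1 + r2·wrap2 + 2·C·cosβ = 18·3.6774 + 9·2.6058 + 2·32.7872 = 155.2196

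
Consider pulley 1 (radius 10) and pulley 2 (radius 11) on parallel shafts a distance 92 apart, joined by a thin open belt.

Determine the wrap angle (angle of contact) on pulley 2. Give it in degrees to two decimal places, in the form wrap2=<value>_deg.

open belt: β = asin((r2−r1)/C) = asin(1/92) = 0.6228°
wrap1 = π − 2β = 178.7544°
wrap2 = π + 2β = 181.2456°

wrap2=181.25_deg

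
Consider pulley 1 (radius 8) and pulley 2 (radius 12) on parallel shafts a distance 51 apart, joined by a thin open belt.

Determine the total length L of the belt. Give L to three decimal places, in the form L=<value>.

open belt: β = asin((r2−r1)/C) = asin(4/51) = 4.4984°
wrap1 = π − 2β = 171.0032°
wrap2 = π + 2β = 188.9968°
tangent length = C·cosβ = 50.8429
L = r1·wrap1 + r2·wrap2 + 2·C·cosβ = 8·2.9846 + 12·3.2986 + 2·50.8429 = 165.1457

L=165.146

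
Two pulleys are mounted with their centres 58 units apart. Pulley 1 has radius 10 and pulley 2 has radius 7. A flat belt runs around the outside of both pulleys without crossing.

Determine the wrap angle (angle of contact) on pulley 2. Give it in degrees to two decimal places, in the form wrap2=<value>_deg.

wrap2=174.07_deg

open belt: β = asin((r2−r1)/C) = asin(-3/58) = -2.9649°
wrap1 = π − 2β = 185.9298°
wrap2 = π + 2β = 174.0702°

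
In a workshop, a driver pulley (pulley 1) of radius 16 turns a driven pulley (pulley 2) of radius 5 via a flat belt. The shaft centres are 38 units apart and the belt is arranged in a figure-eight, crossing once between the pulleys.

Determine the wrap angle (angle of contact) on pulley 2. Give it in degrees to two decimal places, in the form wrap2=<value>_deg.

crossed belt: β = asin((r1+r2)/C) = asin(21/38) = 33.5477°
wrap1 = wrap2 = π + 2β = 247.0955°

wrap2=247.10_deg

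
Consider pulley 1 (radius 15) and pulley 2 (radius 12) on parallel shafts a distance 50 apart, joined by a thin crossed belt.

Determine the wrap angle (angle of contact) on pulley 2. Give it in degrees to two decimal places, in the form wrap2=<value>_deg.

wrap2=245.37_deg

crossed belt: β = asin((r1+r2)/C) = asin(27/50) = 32.6836°
wrap1 = wrap2 = π + 2β = 245.3673°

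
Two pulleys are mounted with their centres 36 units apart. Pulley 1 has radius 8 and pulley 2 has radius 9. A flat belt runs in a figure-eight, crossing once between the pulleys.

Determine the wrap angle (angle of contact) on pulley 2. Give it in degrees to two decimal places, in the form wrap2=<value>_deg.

wrap2=236.36_deg

crossed belt: β = asin((r1+r2)/C) = asin(17/36) = 28.1786°
wrap1 = wrap2 = π + 2β = 236.3573°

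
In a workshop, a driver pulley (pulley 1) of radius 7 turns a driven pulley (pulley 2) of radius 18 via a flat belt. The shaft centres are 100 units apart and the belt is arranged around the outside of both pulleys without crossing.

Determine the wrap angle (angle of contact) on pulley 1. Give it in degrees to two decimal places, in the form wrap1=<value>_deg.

open belt: β = asin((r2−r1)/C) = asin(11/100) = 6.3153°
wrap1 = π − 2β = 167.3694°
wrap2 = π + 2β = 192.6306°

wrap1=167.37_deg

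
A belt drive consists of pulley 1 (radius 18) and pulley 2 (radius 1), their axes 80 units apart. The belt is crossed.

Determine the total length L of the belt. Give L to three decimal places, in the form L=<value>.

crossed belt: β = asin((r1+r2)/C) = asin(19/80) = 13.7390°
wrap1 = wrap2 = π + 2β = 207.4781°
tangent length = C·cosβ = 77.7110
L = (r1+r2)·wrap + 2·C·cosβ = 19·3.6212 + 2·77.7110 = 224.2243

L=224.224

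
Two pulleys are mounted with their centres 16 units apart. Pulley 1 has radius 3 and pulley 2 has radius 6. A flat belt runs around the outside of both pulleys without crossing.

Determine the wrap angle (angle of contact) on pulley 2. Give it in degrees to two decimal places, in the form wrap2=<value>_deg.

wrap2=201.61_deg

open belt: β = asin((r2−r1)/C) = asin(3/16) = 10.8069°
wrap1 = π − 2β = 158.3862°
wrap2 = π + 2β = 201.6138°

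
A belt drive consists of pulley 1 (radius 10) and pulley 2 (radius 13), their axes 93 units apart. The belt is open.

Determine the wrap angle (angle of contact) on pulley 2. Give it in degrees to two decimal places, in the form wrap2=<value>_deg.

wrap2=183.70_deg

open belt: β = asin((r2−r1)/C) = asin(3/93) = 1.8486°
wrap1 = π − 2β = 176.3029°
wrap2 = π + 2β = 183.6971°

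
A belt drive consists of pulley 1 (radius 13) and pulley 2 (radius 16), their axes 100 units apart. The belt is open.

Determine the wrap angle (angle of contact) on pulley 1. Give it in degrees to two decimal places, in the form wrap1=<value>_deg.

wrap1=176.56_deg

open belt: β = asin((r2−r1)/C) = asin(3/100) = 1.7191°
wrap1 = π − 2β = 176.5617°
wrap2 = π + 2β = 183.4383°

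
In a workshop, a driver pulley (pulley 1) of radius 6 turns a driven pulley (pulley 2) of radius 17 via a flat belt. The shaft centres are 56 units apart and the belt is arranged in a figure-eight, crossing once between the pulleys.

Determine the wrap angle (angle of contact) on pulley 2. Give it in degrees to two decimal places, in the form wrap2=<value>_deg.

wrap2=228.50_deg

crossed belt: β = asin((r1+r2)/C) = asin(23/56) = 24.2497°
wrap1 = wrap2 = π + 2β = 228.4994°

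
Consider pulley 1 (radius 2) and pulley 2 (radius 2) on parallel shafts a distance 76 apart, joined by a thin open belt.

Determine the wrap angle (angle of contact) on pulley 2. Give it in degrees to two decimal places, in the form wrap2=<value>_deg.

wrap2=180.00_deg

open belt: β = asin((r2−r1)/C) = asin(0/76) = 0.0000°
wrap1 = π − 2β = 180.0000°
wrap2 = π + 2β = 180.0000°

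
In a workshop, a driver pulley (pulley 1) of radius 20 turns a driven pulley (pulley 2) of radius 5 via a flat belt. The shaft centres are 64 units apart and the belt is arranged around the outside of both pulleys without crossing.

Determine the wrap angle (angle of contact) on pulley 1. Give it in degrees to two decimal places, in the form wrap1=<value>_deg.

wrap1=207.11_deg

open belt: β = asin((r2−r1)/C) = asin(-15/64) = -13.5548°
wrap1 = π − 2β = 207.1096°
wrap2 = π + 2β = 152.8904°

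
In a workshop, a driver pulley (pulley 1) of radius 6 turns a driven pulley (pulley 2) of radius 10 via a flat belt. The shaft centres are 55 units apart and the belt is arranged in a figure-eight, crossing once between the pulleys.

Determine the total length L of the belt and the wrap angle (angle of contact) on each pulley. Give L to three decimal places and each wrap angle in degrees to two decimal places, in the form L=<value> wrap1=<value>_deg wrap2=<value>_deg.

L=164.954 wrap1=213.82_deg wrap2=213.82_deg

crossed belt: β = asin((r1+r2)/C) = asin(16/55) = 16.9124°
wrap1 = wrap2 = π + 2β = 213.8248°
tangent length = C·cosβ = 52.6213
L = (r1+r2)·wrap + 2·C·cosβ = 16·3.7319 + 2·52.6213 = 164.9537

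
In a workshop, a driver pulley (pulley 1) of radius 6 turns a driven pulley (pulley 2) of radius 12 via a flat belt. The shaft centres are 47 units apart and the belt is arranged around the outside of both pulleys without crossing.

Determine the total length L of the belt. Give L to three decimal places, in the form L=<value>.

L=151.316

open belt: β = asin((r2−r1)/C) = asin(6/47) = 7.3344°
wrap1 = π − 2β = 165.3313°
wrap2 = π + 2β = 194.6687°
tangent length = C·cosβ = 46.6154
L = r1·wrap1 + r2·wrap2 + 2·C·cosβ = 6·2.8856 + 12·3.3976 + 2·46.6154 = 151.3157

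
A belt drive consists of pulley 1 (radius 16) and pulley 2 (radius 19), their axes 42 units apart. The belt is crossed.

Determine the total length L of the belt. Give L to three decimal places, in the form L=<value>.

crossed belt: β = asin((r1+r2)/C) = asin(35/42) = 56.4427°
wrap1 = wrap2 = π + 2β = 292.8854°
tangent length = C·cosβ = 23.2164
L = (r1+r2)·wrap + 2·C·cosβ = 35·5.1118 + 2·23.2164 = 225.3462

L=225.346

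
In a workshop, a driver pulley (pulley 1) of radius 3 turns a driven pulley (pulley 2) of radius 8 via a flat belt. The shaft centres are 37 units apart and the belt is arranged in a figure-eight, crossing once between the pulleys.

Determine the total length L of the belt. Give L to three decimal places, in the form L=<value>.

crossed belt: β = asin((r1+r2)/C) = asin(11/37) = 17.2953°
wrap1 = wrap2 = π + 2β = 214.5907°
tangent length = C·cosβ = 35.3270
L = (r1+r2)·wrap + 2·C·cosβ = 11·3.7453 + 2·35.3270 = 111.8525

L=111.853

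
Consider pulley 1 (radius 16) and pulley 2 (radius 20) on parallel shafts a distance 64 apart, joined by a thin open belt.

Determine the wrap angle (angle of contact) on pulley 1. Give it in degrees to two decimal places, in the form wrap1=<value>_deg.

wrap1=172.83_deg

open belt: β = asin((r2−r1)/C) = asin(4/64) = 3.5833°
wrap1 = π − 2β = 172.8334°
wrap2 = π + 2β = 187.1666°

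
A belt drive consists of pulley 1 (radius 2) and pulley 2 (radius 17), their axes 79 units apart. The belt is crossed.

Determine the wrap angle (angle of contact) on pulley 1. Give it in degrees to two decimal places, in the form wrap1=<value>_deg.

crossed belt: β = asin((r1+r2)/C) = asin(19/79) = 13.9164°
wrap1 = wrap2 = π + 2β = 207.8329°

wrap1=207.83_deg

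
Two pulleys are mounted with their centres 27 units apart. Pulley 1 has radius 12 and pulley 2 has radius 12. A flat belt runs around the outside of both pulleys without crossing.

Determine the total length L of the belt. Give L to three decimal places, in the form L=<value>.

open belt: β = asin((r2−r1)/C) = asin(0/27) = 0.0000°
wrap1 = π − 2β = 180.0000°
wrap2 = π + 2β = 180.0000°
tangent length = C·cosβ = 27.0000
L = r1·wrap1 + r2·wrap2 + 2·C·cosβ = 12·3.1416 + 12·3.1416 + 2·27.0000 = 129.3982

L=129.398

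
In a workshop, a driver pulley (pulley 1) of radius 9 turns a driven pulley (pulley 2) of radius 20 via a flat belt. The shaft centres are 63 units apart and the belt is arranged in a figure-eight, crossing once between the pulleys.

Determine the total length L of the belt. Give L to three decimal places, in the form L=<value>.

crossed belt: β = asin((r1+r2)/C) = asin(29/63) = 27.4076°
wrap1 = wrap2 = π + 2β = 234.8152°
tangent length = C·cosβ = 55.9285
L = (r1+r2)·wrap + 2·C·cosβ = 29·4.0983 + 2·55.9285 = 230.7077

L=230.708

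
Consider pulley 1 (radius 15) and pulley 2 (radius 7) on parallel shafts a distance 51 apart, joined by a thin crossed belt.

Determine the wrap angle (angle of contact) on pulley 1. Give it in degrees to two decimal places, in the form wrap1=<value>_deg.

crossed belt: β = asin((r1+r2)/C) = asin(22/51) = 25.5547°
wrap1 = wrap2 = π + 2β = 231.1094°

wrap1=231.11_deg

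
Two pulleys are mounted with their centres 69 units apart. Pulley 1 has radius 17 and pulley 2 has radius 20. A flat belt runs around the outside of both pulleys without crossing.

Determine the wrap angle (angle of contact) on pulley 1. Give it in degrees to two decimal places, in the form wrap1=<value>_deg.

wrap1=175.02_deg

open belt: β = asin((r2−r1)/C) = asin(3/69) = 2.4919°
wrap1 = π − 2β = 175.0162°
wrap2 = π + 2β = 184.9838°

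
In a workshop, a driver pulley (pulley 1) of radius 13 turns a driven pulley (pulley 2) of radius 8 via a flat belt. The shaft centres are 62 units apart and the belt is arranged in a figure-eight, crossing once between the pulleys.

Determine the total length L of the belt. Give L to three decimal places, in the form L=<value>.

L=197.157

crossed belt: β = asin((r1+r2)/C) = asin(21/62) = 19.7983°
wrap1 = wrap2 = π + 2β = 219.5966°
tangent length = C·cosβ = 58.3352
L = (r1+r2)·wrap + 2·C·cosβ = 21·3.8327 + 2·58.3352 = 197.1568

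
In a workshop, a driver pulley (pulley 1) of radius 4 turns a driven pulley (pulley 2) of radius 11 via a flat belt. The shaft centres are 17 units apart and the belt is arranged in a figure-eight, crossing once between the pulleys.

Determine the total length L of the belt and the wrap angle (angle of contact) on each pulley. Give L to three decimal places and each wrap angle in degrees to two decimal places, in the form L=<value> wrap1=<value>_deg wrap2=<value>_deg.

L=95.549 wrap1=303.86_deg wrap2=303.86_deg

crossed belt: β = asin((r1+r2)/C) = asin(15/17) = 61.9275°
wrap1 = wrap2 = π + 2β = 303.8550°
tangent length = C·cosβ = 8.0000
L = (r1+r2)·wrap + 2·C·cosβ = 15·5.3033 + 2·8.0000 = 95.5491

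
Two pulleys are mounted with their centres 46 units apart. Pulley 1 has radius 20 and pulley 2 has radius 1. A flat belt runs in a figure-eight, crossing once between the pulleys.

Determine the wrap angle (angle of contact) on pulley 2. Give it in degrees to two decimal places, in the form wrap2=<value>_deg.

wrap2=234.33_deg

crossed belt: β = asin((r1+r2)/C) = asin(21/46) = 27.1629°
wrap1 = wrap2 = π + 2β = 234.3258°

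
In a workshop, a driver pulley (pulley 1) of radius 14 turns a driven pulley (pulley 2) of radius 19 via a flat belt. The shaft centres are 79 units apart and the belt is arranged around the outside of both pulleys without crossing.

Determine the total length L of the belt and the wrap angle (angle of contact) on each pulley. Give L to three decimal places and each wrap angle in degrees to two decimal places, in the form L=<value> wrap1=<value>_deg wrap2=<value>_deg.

open belt: β = asin((r2−r1)/C) = asin(5/79) = 3.6287°
wrap1 = π − 2β = 172.7425°
wrap2 = π + 2β = 187.2575°
tangent length = C·cosβ = 78.8416
L = r1·wrap1 + r2·wrap2 + 2·C·cosβ = 14·3.0149 + 19·3.2683 + 2·78.8416 = 261.9891

L=261.989 wrap1=172.74_deg wrap2=187.26_deg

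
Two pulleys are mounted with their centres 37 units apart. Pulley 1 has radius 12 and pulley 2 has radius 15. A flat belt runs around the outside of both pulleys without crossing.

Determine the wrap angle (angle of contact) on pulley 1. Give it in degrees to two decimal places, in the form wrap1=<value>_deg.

wrap1=170.70_deg

open belt: β = asin((r2−r1)/C) = asin(3/37) = 4.6507°
wrap1 = π − 2β = 170.6986°
wrap2 = π + 2β = 189.3014°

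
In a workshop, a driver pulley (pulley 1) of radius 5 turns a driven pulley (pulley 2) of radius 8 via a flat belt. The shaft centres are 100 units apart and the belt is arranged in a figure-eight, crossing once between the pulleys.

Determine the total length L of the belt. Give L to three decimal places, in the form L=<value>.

crossed belt: β = asin((r1+r2)/C) = asin(13/100) = 7.4696°
wrap1 = wrap2 = π + 2β = 194.9392°
tangent length = C·cosβ = 99.1514
L = (r1+r2)·wrap + 2·C·cosβ = 13·3.4023 + 2·99.1514 = 242.5331

L=242.533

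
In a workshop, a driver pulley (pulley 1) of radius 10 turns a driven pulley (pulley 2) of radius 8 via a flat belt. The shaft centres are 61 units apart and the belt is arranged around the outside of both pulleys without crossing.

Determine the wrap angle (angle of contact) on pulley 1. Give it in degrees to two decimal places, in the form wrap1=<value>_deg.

open belt: β = asin((r2−r1)/C) = asin(-2/61) = -1.8789°
wrap1 = π − 2β = 183.7578°
wrap2 = π + 2β = 176.2422°

wrap1=183.76_deg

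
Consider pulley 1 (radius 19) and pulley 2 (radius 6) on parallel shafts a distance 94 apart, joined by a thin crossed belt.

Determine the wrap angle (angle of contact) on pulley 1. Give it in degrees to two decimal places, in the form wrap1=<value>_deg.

wrap1=210.85_deg

crossed belt: β = asin((r1+r2)/C) = asin(25/94) = 15.4239°
wrap1 = wrap2 = π + 2β = 210.8477°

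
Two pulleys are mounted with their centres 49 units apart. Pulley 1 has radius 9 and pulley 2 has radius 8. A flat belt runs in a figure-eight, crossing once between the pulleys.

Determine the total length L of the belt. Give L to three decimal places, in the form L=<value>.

L=157.366

crossed belt: β = asin((r1+r2)/C) = asin(17/49) = 20.3002°
wrap1 = wrap2 = π + 2β = 220.6004°
tangent length = C·cosβ = 45.9565
L = (r1+r2)·wrap + 2·C·cosβ = 17·3.8502 + 2·45.9565 = 157.3665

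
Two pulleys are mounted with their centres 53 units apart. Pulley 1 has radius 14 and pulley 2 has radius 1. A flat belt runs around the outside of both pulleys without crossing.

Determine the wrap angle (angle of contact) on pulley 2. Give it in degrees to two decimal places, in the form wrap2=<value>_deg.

wrap2=151.60_deg

open belt: β = asin((r2−r1)/C) = asin(-13/53) = -14.1986°
wrap1 = π − 2β = 208.3971°
wrap2 = π + 2β = 151.6029°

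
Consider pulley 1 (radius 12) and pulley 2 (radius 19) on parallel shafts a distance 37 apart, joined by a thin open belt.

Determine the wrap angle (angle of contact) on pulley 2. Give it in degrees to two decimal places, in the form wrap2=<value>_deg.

open belt: β = asin((r2−r1)/C) = asin(7/37) = 10.9055°
wrap1 = π − 2β = 158.1891°
wrap2 = π + 2β = 201.8109°

wrap2=201.81_deg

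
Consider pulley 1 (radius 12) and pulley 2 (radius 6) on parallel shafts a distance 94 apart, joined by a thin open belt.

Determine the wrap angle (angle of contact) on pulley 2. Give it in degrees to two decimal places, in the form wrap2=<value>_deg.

wrap2=172.68_deg

open belt: β = asin((r2−r1)/C) = asin(-6/94) = -3.6597°
wrap1 = π − 2β = 187.3193°
wrap2 = π + 2β = 172.6807°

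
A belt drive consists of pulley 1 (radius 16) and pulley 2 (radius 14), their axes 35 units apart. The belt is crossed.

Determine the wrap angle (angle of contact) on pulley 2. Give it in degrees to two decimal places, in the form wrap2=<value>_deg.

wrap2=297.99_deg

crossed belt: β = asin((r1+r2)/C) = asin(30/35) = 58.9973°
wrap1 = wrap2 = π + 2β = 297.9946°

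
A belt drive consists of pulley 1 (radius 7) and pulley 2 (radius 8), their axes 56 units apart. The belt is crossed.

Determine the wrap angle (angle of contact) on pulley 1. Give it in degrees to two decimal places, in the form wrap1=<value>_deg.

crossed belt: β = asin((r1+r2)/C) = asin(15/56) = 15.5368°
wrap1 = wrap2 = π + 2β = 211.0736°

wrap1=211.07_deg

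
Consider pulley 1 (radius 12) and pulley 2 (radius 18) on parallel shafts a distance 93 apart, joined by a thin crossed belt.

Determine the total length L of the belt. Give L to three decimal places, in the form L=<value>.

L=290.012

crossed belt: β = asin((r1+r2)/C) = asin(30/93) = 18.8191°
wrap1 = wrap2 = π + 2β = 217.6381°
tangent length = C·cosβ = 88.0284
L = (r1+r2)·wrap + 2·C·cosβ = 30·3.7985 + 2·88.0284 = 290.0119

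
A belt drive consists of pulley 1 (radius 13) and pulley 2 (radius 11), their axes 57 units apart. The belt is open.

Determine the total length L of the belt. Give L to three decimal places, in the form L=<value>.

L=189.468

open belt: β = asin((r2−r1)/C) = asin(-2/57) = -2.0108°
wrap1 = π − 2β = 184.0216°
wrap2 = π + 2β = 175.9784°
tangent length = C·cosβ = 56.9649
L = r1·wrap1 + r2·wrap2 + 2·C·cosβ = 13·3.2118 + 11·3.0714 + 2·56.9649 = 189.4684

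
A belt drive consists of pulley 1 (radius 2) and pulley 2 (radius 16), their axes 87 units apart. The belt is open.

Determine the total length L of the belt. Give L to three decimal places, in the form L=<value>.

open belt: β = asin((r2−r1)/C) = asin(14/87) = 9.2603°
wrap1 = π − 2β = 161.4795°
wrap2 = π + 2β = 198.5205°
tangent length = C·cosβ = 85.8662
L = r1·wrap1 + r2·wrap2 + 2·C·cosβ = 2·2.8183 + 16·3.4648 + 2·85.8662 = 232.8064

L=232.806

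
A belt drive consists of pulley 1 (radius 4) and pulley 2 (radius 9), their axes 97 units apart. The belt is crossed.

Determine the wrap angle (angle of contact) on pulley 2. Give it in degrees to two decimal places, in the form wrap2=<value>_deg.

wrap2=195.40_deg

crossed belt: β = asin((r1+r2)/C) = asin(13/97) = 7.7020°
wrap1 = wrap2 = π + 2β = 195.4040°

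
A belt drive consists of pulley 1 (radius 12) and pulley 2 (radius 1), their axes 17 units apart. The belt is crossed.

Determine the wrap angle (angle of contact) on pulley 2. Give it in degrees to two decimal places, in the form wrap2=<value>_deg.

crossed belt: β = asin((r1+r2)/C) = asin(13/17) = 49.8808°
wrap1 = wrap2 = π + 2β = 279.7617°

wrap2=279.76_deg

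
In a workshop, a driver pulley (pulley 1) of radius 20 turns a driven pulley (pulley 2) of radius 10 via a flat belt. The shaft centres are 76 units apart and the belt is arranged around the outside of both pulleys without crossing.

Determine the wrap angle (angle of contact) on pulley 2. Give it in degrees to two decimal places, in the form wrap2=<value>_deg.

open belt: β = asin((r2−r1)/C) = asin(-10/76) = -7.5608°
wrap1 = π − 2β = 195.1217°
wrap2 = π + 2β = 164.8783°

wrap2=164.88_deg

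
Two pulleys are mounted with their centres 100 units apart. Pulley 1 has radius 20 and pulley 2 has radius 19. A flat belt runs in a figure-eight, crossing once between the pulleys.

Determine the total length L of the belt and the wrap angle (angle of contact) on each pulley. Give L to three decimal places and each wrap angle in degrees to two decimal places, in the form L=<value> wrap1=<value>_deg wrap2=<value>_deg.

L=337.934 wrap1=225.91_deg wrap2=225.91_deg

crossed belt: β = asin((r1+r2)/C) = asin(39/100) = 22.9545°
wrap1 = wrap2 = π + 2β = 225.9090°
tangent length = C·cosβ = 92.0815
L = (r1+r2)·wrap + 2·C·cosβ = 39·3.9429 + 2·92.0815 = 337.9343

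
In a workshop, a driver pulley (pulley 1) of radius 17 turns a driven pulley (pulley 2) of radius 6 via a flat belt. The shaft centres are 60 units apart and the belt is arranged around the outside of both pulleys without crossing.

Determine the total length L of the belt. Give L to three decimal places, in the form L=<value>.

L=194.279

open belt: β = asin((r2−r1)/C) = asin(-11/60) = -10.5640°
wrap1 = π − 2β = 201.1280°
wrap2 = π + 2β = 158.8720°
tangent length = C·cosβ = 58.9830
L = r1·wrap1 + r2·wrap2 + 2·C·cosβ = 17·3.5103 + 6·2.7728 + 2·58.9830 = 194.2790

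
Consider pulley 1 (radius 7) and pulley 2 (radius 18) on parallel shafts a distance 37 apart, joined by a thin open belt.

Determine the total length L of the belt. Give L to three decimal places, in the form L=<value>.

L=155.835

open belt: β = asin((r2−r1)/C) = asin(11/37) = 17.2953°
wrap1 = π − 2β = 145.4093°
wrap2 = π + 2β = 214.5907°
tangent length = C·cosβ = 35.3270
L = r1·wrap1 + r2·wrap2 + 2·C·cosβ = 7·2.5379 + 18·3.7453 + 2·35.3270 = 155.8348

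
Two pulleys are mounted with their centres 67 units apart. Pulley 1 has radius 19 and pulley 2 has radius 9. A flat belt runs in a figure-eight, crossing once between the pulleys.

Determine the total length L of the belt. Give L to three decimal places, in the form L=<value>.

crossed belt: β = asin((r1+r2)/C) = asin(28/67) = 24.7027°
wrap1 = wrap2 = π + 2β = 229.4055°
tangent length = C·cosβ = 60.8687
L = (r1+r2)·wrap + 2·C·cosβ = 28·4.0039 + 2·60.8687 = 233.8461

L=233.846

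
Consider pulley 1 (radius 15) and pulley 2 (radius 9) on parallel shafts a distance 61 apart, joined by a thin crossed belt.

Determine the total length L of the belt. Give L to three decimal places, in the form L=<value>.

crossed belt: β = asin((r1+r2)/C) = asin(24/61) = 23.1689°
wrap1 = wrap2 = π + 2β = 226.3378°
tangent length = C·cosβ = 56.0803
L = (r1+r2)·wrap + 2·C·cosβ = 24·3.9503 + 2·56.0803 = 206.9687

L=206.969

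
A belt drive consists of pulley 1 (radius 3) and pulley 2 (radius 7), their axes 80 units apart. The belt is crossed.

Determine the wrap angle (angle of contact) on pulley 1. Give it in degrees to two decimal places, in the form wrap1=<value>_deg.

wrap1=194.36_deg

crossed belt: β = asin((r1+r2)/C) = asin(10/80) = 7.1808°
wrap1 = wrap2 = π + 2β = 194.3615°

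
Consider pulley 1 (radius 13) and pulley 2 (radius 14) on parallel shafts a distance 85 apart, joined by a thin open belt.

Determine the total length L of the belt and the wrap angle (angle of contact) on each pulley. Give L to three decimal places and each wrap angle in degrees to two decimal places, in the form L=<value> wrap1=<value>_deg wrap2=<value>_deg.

L=254.835 wrap1=178.65_deg wrap2=181.35_deg

open belt: β = asin((r2−r1)/C) = asin(1/85) = 0.6741°
wrap1 = π − 2β = 178.6518°
wrap2 = π + 2β = 181.3482°
tangent length = C·cosβ = 84.9941
L = r1·wrap1 + r2·wrap2 + 2·C·cosβ = 13·3.1181 + 14·3.1651 + 2·84.9941 = 254.8348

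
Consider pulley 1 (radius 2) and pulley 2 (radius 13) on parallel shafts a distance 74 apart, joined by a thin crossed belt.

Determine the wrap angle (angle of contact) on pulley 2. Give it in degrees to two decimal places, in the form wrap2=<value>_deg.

wrap2=203.39_deg

crossed belt: β = asin((r1+r2)/C) = asin(15/74) = 11.6951°
wrap1 = wrap2 = π + 2β = 203.3901°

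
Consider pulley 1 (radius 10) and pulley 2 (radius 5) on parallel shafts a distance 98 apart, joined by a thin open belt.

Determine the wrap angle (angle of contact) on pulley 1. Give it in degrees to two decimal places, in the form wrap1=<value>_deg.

open belt: β = asin((r2−r1)/C) = asin(-5/98) = -2.9245°
wrap1 = π − 2β = 185.8490°
wrap2 = π + 2β = 174.1510°

wrap1=185.85_deg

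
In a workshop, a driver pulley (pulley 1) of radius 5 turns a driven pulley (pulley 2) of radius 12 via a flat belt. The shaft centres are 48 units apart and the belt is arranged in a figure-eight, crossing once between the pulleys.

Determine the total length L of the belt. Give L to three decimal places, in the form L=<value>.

crossed belt: β = asin((r1+r2)/C) = asin(17/48) = 20.7424°
wrap1 = wrap2 = π + 2β = 221.4848°
tangent length = C·cosβ = 44.8888
L = (r1+r2)·wrap + 2·C·cosβ = 17·3.8656 + 2·44.8888 = 155.4934

L=155.493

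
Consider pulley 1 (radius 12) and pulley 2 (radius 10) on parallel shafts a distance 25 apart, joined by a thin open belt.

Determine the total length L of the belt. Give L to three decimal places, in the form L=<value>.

open belt: β = asin((r2−r1)/C) = asin(-2/25) = -4.5886°
wrap1 = π − 2β = 189.1771°
wrap2 = π + 2β = 170.8229°
tangent length = C·cosβ = 24.9199
L = r1·wrap1 + r2·wrap2 + 2·C·cosβ = 12·3.3018 + 10·2.9814 + 2·24.9199 = 119.2751

L=119.275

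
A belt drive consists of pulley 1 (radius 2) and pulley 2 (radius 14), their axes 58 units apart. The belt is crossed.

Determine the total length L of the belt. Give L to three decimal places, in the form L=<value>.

crossed belt: β = asin((r1+r2)/C) = asin(16/58) = 16.0134°
wrap1 = wrap2 = π + 2β = 212.0268°
tangent length = C·cosβ = 55.7494
L = (r1+r2)·wrap + 2·C·cosβ = 16·3.7006 + 2·55.7494 = 170.7079

L=170.708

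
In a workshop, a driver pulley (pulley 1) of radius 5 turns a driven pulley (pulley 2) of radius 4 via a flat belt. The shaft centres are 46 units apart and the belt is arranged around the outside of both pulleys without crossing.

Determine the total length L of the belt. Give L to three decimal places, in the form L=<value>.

open belt: β = asin((r2−r1)/C) = asin(-1/46) = -1.2457°
wrap1 = π − 2β = 182.4913°
wrap2 = π + 2β = 177.5087°
tangent length = C·cosβ = 45.9891
L = r1·wrap1 + r2·wrap2 + 2·C·cosβ = 5·3.1851 + 4·3.0981 + 2·45.9891 = 120.2961

L=120.296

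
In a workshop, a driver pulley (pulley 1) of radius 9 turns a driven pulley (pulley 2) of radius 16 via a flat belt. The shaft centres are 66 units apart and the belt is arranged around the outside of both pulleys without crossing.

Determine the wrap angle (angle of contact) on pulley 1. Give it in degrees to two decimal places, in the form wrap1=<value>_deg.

open belt: β = asin((r2−r1)/C) = asin(7/66) = 6.0883°
wrap1 = π − 2β = 167.8234°
wrap2 = π + 2β = 192.1766°

wrap1=167.82_deg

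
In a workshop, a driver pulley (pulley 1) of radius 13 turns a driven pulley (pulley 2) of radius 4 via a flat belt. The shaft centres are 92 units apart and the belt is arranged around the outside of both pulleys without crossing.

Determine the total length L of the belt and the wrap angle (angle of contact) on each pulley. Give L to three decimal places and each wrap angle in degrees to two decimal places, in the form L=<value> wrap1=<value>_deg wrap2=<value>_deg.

L=238.288 wrap1=191.23_deg wrap2=168.77_deg

open belt: β = asin((r2−r1)/C) = asin(-9/92) = -5.6140°
wrap1 = π − 2β = 191.2280°
wrap2 = π + 2β = 168.7720°
tangent length = C·cosβ = 91.5587
L = r1·wrap1 + r2·wrap2 + 2·C·cosβ = 13·3.3376 + 4·2.9456 + 2·91.5587 = 238.2882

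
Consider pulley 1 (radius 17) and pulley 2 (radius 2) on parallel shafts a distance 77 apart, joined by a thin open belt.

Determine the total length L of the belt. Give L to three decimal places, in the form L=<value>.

L=216.622

open belt: β = asin((r2−r1)/C) = asin(-15/77) = -11.2333°
wrap1 = π − 2β = 202.4667°
wrap2 = π + 2β = 157.5333°
tangent length = C·cosβ = 75.5248
L = r1·wrap1 + r2·wrap2 + 2·C·cosβ = 17·3.5337 + 2·2.7495 + 2·75.5248 = 216.6217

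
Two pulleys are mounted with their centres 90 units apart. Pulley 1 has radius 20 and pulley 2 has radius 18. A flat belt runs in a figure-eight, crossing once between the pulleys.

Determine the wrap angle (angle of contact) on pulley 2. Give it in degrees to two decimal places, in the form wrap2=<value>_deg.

crossed belt: β = asin((r1+r2)/C) = asin(38/90) = 24.9750°
wrap1 = wrap2 = π + 2β = 229.9499°

wrap2=229.95_deg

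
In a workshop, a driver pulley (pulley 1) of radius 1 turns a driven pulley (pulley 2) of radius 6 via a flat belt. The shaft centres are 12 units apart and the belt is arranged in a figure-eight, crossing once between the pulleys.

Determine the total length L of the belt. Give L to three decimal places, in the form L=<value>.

L=50.204

crossed belt: β = asin((r1+r2)/C) = asin(7/12) = 35.6853°
wrap1 = wrap2 = π + 2β = 251.3707°
tangent length = C·cosβ = 9.7468
L = (r1+r2)·wrap + 2·C·cosβ = 7·4.3872 + 2·9.7468 = 50.2043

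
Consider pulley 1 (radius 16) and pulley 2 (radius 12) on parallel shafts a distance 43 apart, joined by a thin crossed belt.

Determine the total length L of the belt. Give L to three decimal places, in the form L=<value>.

L=192.944

crossed belt: β = asin((r1+r2)/C) = asin(28/43) = 40.6293°
wrap1 = wrap2 = π + 2β = 261.2587°
tangent length = C·cosβ = 32.6343
L = (r1+r2)·wrap + 2·C·cosβ = 28·4.5598 + 2·32.6343 = 192.9437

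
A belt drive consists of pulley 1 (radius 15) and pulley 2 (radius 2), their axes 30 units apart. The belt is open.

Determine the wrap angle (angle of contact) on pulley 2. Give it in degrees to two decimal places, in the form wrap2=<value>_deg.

open belt: β = asin((r2−r1)/C) = asin(-13/30) = -25.6793°
wrap1 = π − 2β = 231.3586°
wrap2 = π + 2β = 128.6414°

wrap2=128.64_deg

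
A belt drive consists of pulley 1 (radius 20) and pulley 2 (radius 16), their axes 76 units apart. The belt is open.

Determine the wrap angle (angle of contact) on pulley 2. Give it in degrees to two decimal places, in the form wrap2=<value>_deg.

open belt: β = asin((r2−r1)/C) = asin(-4/76) = -3.0170°
wrap1 = π − 2β = 186.0339°
wrap2 = π + 2β = 173.9661°

wrap2=173.97_deg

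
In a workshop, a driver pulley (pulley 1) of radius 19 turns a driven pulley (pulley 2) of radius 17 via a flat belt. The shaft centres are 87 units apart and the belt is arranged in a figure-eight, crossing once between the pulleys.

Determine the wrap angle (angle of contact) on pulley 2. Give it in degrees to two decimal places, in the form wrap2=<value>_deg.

crossed belt: β = asin((r1+r2)/C) = asin(36/87) = 24.4433°
wrap1 = wrap2 = π + 2β = 228.8867°

wrap2=228.89_deg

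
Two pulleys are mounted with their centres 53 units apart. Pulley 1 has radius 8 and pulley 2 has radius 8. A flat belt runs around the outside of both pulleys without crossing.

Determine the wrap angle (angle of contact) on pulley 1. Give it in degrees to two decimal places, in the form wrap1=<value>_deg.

wrap1=180.00_deg

open belt: β = asin((r2−r1)/C) = asin(0/53) = 0.0000°
wrap1 = π − 2β = 180.0000°
wrap2 = π + 2β = 180.0000°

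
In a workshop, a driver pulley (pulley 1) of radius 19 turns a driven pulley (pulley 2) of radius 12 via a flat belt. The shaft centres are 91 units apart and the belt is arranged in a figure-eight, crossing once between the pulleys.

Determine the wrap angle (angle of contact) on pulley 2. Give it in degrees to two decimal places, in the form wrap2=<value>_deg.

wrap2=219.83_deg

crossed belt: β = asin((r1+r2)/C) = asin(31/91) = 19.9170°
wrap1 = wrap2 = π + 2β = 219.8341°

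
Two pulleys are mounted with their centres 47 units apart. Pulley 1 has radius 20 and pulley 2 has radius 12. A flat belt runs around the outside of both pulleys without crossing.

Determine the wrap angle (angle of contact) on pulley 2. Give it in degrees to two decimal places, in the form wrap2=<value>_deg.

wrap2=160.40_deg

open belt: β = asin((r2−r1)/C) = asin(-8/47) = -9.8002°
wrap1 = π − 2β = 199.6004°
wrap2 = π + 2β = 160.3996°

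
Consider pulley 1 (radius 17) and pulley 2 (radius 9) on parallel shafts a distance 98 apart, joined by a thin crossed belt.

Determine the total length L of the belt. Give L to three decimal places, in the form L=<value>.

L=284.621

crossed belt: β = asin((r1+r2)/C) = asin(26/98) = 15.3851°
wrap1 = wrap2 = π + 2β = 210.7703°
tangent length = C·cosβ = 94.4881
L = (r1+r2)·wrap + 2·C·cosβ = 26·3.6786 + 2·94.4881 = 284.6207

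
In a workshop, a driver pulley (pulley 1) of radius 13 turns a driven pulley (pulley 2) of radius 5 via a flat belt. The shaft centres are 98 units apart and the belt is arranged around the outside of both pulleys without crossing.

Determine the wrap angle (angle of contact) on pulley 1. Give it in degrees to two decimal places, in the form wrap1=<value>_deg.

open belt: β = asin((r2−r1)/C) = asin(-8/98) = -4.6824°
wrap1 = π − 2β = 189.3648°
wrap2 = π + 2β = 170.6352°

wrap1=189.36_deg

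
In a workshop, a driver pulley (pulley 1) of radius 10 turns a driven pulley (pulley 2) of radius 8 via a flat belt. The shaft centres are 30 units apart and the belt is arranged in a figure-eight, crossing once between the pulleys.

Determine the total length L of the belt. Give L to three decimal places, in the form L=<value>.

L=127.715

crossed belt: β = asin((r1+r2)/C) = asin(18/30) = 36.8699°
wrap1 = wrap2 = π + 2β = 253.7398°
tangent length = C·cosβ = 24.0000
L = (r1+r2)·wrap + 2·C·cosβ = 18·4.4286 + 2·24.0000 = 127.7147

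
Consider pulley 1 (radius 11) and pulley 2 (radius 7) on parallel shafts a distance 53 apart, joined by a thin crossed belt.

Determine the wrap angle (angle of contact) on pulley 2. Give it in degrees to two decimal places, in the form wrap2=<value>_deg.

crossed belt: β = asin((r1+r2)/C) = asin(18/53) = 19.8539°
wrap1 = wrap2 = π + 2β = 219.7078°

wrap2=219.71_deg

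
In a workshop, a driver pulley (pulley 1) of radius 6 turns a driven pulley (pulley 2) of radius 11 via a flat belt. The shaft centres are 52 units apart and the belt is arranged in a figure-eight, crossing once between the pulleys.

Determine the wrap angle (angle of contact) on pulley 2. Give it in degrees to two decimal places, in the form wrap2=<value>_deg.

crossed belt: β = asin((r1+r2)/C) = asin(17/52) = 19.0821°
wrap1 = wrap2 = π + 2β = 218.1642°

wrap2=218.16_deg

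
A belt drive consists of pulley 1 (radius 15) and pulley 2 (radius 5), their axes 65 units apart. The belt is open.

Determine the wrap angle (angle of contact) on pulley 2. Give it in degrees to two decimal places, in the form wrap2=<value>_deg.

wrap2=162.30_deg

open belt: β = asin((r2−r1)/C) = asin(-10/65) = -8.8499°
wrap1 = π − 2β = 197.6998°
wrap2 = π + 2β = 162.3002°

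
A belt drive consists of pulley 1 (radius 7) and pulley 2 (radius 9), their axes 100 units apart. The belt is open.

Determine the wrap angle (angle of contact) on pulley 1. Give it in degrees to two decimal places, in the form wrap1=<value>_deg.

wrap1=177.71_deg

open belt: β = asin((r2−r1)/C) = asin(2/100) = 1.1460°
wrap1 = π − 2β = 177.7080°
wrap2 = π + 2β = 182.2920°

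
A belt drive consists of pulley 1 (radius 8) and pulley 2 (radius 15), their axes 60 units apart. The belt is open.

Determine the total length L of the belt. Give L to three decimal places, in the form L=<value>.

open belt: β = asin((r2−r1)/C) = asin(7/60) = 6.6998°
wrap1 = π − 2β = 166.6005°
wrap2 = π + 2β = 193.3995°
tangent length = C·cosβ = 59.5903
L = r1·wrap1 + r2·wrap2 + 2·C·cosβ = 8·2.9077 + 15·3.3755 + 2·59.5903 = 193.0742

L=193.074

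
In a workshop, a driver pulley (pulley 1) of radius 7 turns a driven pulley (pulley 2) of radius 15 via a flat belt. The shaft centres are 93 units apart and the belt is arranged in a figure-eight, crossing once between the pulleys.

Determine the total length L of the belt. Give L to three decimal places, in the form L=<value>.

crossed belt: β = asin((r1+r2)/C) = asin(22/93) = 13.6835°
wrap1 = wrap2 = π + 2β = 207.3671°
tangent length = C·cosβ = 90.3604
L = (r1+r2)·wrap + 2·C·cosβ = 22·3.6192 + 2·90.3604 = 260.3440

L=260.344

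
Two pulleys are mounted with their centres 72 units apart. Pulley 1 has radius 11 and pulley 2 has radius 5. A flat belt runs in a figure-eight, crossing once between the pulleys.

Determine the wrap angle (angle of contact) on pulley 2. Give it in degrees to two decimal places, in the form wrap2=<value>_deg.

wrap2=205.68_deg

crossed belt: β = asin((r1+r2)/C) = asin(16/72) = 12.8396°
wrap1 = wrap2 = π + 2β = 205.6792°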